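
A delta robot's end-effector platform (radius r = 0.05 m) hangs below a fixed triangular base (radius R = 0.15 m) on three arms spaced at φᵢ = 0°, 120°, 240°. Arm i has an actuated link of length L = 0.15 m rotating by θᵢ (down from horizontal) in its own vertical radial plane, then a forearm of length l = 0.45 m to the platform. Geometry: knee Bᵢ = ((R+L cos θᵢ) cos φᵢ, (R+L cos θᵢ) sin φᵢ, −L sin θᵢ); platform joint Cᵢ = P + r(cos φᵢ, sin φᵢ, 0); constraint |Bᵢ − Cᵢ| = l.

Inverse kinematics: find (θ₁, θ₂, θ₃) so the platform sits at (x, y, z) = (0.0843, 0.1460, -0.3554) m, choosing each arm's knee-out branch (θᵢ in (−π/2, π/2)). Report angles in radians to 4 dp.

θ₁ = -0.2616, θ₂ = -0.2616, θ₃ = 0.7857

rotate P by −φ1: (0.0843, 0.1460, -0.3554)
  A=0.0157, B=-0.3554, C=(l²−L²−A²−y'²−z²)/(2L)=0.1071
  √(A²+B²)=0.3557;  θ1 = -1.5266+1.2650 ≈ -0.2616
rotate P by −φ2: (0.0843, -0.1460, -0.3554)
  A=0.0157, B=-0.3554, C=(l²−L²−A²−y'²−z²)/(2L)=0.1071
  √(A²+B²)=0.3557;  θ2 = -1.5266+1.2650 ≈ -0.2616
φ3=240.0° → target in arm frame (-0.1686, 0.0000)
  A=0.2686, B=-0.3554, C=(l²−L²−A²−y'²−z²)/(2L)=-0.0615
  √(A²+B²)=0.4455;  θ3 = -0.9236+1.7093 ≈ 0.7857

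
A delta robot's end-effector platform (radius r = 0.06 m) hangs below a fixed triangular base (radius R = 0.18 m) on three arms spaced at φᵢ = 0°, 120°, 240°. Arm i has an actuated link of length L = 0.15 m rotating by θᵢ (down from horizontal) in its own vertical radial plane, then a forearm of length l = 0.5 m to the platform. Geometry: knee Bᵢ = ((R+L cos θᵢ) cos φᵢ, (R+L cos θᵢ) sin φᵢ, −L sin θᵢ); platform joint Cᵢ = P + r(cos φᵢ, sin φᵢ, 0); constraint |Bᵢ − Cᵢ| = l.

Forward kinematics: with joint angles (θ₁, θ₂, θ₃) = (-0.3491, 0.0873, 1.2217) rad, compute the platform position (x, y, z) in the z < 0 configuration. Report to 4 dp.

φ1=0.0°: virtual centre (0.2610, 0.0000, 0.0513), radius l
φ2=120.0°: virtual centre (-0.1347, 0.2333, -0.0131), radius l
φ3=240.0°: virtual centre (-0.0857, -0.1484, -0.1410), radius l
|O₂|²−|O₁|² = 0.0020;  |O₃|²−|O₁|² = -0.0215
plane₁₂: -0.7913x+0.4667y+-0.1288z = 0.0020
Cramer: x(z) = 0.0169-0.3898z;  y(z) = 0.0330-0.3851z
into |P−O₁|² = l²: 1.3003z² + 0.0622z + -0.1867 = 0;  Δ = 0.9750;  z = -0.4036 or 0.3558 → z<0 root = -0.4036
x = 0.1743, y = 0.1885

(0.1743, 0.1885, -0.4036)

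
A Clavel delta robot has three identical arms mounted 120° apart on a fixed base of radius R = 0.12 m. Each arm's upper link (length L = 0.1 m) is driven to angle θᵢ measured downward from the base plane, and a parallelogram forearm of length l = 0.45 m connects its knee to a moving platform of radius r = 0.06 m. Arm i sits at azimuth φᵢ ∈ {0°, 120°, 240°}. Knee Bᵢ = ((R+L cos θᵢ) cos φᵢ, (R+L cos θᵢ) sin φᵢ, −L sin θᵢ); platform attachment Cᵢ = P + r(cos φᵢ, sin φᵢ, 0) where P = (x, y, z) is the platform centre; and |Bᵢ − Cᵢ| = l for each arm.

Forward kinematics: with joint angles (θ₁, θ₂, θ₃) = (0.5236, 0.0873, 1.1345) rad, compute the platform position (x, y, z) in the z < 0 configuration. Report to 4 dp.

(0.0247, 0.1789, -0.4445)

arm 1 at φ=0.0°: (R−r)+L cos θ1 = 0.1466;  centre 1 = (0.1466, 0.0000, -0.0500)
φ2=120.0°: virtual centre (-0.0798, 0.1382, -0.0087), radius l
arm 3 at φ=240.0°: (R−r)+L cos θ3 = 0.1023;  centre 3 = (-0.0511, -0.0886, -0.0906)
eliminate P² terms by subtracting sphere 1 from 2 and 3
plane₁₂: -0.4528x+0.2765y+0.0826z = 0.0016
Cramer: x(z) = 0.0063-0.0414z;  y(z) = 0.0160-0.3664z
quadratic in z: (1.1360)z²+(0.0999)z+(-0.1801)=0, √Δ=0.9100 → z ∈ {-0.4445, 0.3566}; z = -0.4445 (taking z<0)
x = 0.0247, y = 0.1789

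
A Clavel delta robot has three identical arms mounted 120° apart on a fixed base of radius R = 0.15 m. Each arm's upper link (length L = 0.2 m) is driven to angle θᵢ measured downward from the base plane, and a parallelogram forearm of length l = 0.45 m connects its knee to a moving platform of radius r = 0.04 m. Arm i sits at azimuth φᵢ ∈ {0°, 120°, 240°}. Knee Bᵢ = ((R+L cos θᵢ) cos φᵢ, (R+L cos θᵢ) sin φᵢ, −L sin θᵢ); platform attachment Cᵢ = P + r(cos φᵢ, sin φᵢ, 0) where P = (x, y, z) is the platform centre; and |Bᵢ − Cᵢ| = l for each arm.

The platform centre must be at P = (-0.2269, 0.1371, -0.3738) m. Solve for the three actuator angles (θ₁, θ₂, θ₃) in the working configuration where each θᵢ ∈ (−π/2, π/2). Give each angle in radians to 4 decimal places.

φ1=0.0° → target in arm frame (-0.2269, 0.1371)
  e−x'=0.3369;  (l²−L²−(e−x')²−y'²−z²)/2L = -0.2738
  γ=atan2(-0.3738,0.3369)=-0.8373;  ψ=arccos(-0.5441)=2.1461;  θ1=γ+ψ≈1.3089
arm 2 (φ=120.0°): x'=0.2322, y'=0.1280
  A=-0.1222, B=-0.3738, C=(l²−L²−A²−y'²−z²)/(2L)=-0.0213
  γ=atan2(-0.3738,-0.1222)=-1.8867;  ψ=arccos(-0.0542)=1.6250;  θ2=γ+ψ≈-0.2617
rotate P by −φ3: (-0.0053, -0.2651, -0.3738)
  A cos θ + B sin θ = C:  0.1153·cos θ + -0.3738·sin θ = -0.1519
  θ3 = atan2(B,A) + arccos(C/0.3912) = 0.6980

θ₁ = 1.3089, θ₂ = -0.2617, θ₃ = 0.6980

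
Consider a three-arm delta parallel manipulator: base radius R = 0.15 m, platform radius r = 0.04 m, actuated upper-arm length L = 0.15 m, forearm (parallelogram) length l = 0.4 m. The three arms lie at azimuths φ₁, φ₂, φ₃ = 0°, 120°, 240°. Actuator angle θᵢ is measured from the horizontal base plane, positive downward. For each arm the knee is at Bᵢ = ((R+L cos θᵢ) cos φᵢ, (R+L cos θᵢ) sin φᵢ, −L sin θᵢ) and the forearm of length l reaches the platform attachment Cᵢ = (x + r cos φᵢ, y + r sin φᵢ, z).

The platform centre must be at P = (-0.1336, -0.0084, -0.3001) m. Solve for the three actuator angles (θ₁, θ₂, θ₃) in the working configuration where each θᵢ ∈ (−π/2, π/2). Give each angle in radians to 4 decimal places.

θ₁ = 0.7853, θ₂ = -0.1742, θ₃ = -0.2619

arm 1 (φ=0.0°): x'=-0.1336, y'=-0.0084
  A=0.2436, B=-0.3001, C=(l²−L²−A²−y'²−z²)/(2L)=-0.0399
  θ1 = atan2(B,A) + arccos(C/0.3865) = 0.7853
rotate P by −φ2: (0.0595, 0.1199, -0.3001)
  A cos θ + B sin θ = C:  0.0505·cos θ + -0.3001·sin θ = 0.1017
  √(A²+B²)=0.3043;  θ2 = -1.4042+1.2300 ≈ -0.1742
rotate P by −φ3: (0.0741, -0.1115, -0.3001)
  A cos θ + B sin θ = C:  0.0359·cos θ + -0.3001·sin θ = 0.1124
  θ3 = atan2(B,A) + arccos(C/0.3022) = -0.2619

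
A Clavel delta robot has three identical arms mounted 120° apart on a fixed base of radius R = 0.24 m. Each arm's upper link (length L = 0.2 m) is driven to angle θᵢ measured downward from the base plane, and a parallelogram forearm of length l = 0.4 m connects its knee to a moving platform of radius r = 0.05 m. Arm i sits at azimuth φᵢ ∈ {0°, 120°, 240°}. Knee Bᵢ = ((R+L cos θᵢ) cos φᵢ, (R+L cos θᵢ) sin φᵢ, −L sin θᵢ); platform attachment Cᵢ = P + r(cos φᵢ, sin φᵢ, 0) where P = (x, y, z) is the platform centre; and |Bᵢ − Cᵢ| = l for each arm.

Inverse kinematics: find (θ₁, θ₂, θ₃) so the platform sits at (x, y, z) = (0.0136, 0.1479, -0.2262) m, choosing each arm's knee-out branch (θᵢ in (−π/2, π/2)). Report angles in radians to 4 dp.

rotate P by −φ1: (0.0136, 0.1479, -0.2262)
  A cos θ + B sin θ = C:  0.1764·cos θ + -0.2262·sin θ = 0.0396
  γ=atan2(-0.2262,0.1764)=-0.9085;  ψ=arccos(0.1381)=1.4323;  θ1=γ+ψ≈0.5238
φ2=120.0° → target in arm frame (0.1213, -0.0857)
  A cos θ + B sin θ = C:  0.0687·cos θ + -0.2262·sin θ = 0.1419
  θ2 = atan2(B,A) + arccos(C/0.2364) = -0.3489
arm 3 (φ=240.0°): x'=-0.1349, y'=-0.0622
  e−x'=0.3249;  (l²−L²−(e−x')²−y'²−z²)/2L = -0.1015
  γ=atan2(-0.2262,0.3249)=-0.6082;  ψ=arccos(-0.2563)=1.8300;  θ3=γ+ψ≈1.2218

θ₁ = 0.5238, θ₂ = -0.3489, θ₃ = 1.2218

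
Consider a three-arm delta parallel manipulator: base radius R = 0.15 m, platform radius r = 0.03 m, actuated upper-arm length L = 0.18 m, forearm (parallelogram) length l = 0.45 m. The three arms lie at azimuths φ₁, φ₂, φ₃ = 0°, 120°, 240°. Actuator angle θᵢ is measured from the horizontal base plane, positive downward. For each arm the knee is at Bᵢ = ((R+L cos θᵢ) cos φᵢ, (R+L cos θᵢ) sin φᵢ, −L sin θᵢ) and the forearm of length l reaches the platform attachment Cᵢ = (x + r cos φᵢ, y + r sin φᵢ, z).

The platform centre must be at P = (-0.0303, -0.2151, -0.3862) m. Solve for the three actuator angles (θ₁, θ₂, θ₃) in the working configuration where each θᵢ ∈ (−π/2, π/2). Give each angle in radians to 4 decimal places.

φ1=0.0° → target in arm frame (-0.0303, -0.2151)
  A=0.1503, B=-0.3862, C=(l²−L²−A²−y'²−z²)/(2L)=-0.1331
  √(A²+B²)=0.4144;  θ1 = -1.1997+1.8977 ≈ 0.6981
rotate P by −φ2: (-0.1711, 0.1338, -0.3862)
  e−x'=0.2911;  (l²−L²−(e−x')²−y'²−z²)/2L = -0.2270
  θ2 = atan2(B,A) + arccos(C/0.4836) = 1.1344
φ3=240.0° → target in arm frame (0.2014, 0.0813)
  e−x'=-0.0814;  (l²−L²−(e−x')²−y'²−z²)/2L = 0.0214
  γ=atan2(-0.3862,-0.0814)=-1.7786;  ψ=arccos(0.0542)=1.5165;  θ3=γ+ψ≈-0.2621

θ₁ = 0.6981, θ₂ = 1.1344, θ₃ = -0.2621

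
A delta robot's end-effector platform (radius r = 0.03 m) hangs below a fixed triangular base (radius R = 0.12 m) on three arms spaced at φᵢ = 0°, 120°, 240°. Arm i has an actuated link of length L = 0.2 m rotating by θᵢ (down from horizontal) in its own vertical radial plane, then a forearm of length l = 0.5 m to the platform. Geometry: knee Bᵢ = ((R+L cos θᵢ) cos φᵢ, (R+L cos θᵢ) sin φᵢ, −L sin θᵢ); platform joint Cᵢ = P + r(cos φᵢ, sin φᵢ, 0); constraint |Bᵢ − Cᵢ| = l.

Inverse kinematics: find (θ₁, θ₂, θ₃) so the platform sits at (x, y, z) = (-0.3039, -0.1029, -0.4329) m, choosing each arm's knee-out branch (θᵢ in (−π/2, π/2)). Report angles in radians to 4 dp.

rotate P by −φ1: (-0.3039, -0.1029, -0.4329)
  e−x'=0.3939;  (l²−L²−(e−x')²−y'²−z²)/2L = -0.3579
  θ1 = atan2(B,A) + arccos(C/0.5853) = 1.3961
rotate P by −φ2: (0.0628, 0.3146, -0.4329)
  e−x'=0.0272;  (l²−L²−(e−x')²−y'²−z²)/2L = -0.1928
  θ2 = atan2(B,A) + arccos(C/0.4338) = 0.5234
rotate P by −φ3: (0.2411, -0.2117, -0.4329)
  A cos θ + B sin θ = C:  -0.1511·cos θ + -0.4329·sin θ = -0.1126
  √(A²+B²)=0.4585;  θ3 = -1.9065+1.8190 ≈ -0.0875

θ₁ = 1.3961, θ₂ = 0.5234, θ₃ = -0.0875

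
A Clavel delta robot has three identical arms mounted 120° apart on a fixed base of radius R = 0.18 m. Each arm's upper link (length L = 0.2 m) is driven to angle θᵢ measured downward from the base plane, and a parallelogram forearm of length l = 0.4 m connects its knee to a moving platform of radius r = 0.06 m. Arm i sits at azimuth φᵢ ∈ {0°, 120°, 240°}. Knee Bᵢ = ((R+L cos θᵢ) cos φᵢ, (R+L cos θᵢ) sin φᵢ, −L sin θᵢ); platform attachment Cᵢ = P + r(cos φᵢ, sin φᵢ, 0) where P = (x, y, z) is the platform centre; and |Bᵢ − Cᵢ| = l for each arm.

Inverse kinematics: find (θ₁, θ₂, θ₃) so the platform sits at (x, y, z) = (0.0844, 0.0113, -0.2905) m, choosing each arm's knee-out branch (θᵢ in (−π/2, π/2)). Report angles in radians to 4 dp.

arm 1 (φ=0.0°): x'=0.0844, y'=0.0113
  A=0.0356, B=-0.2905, C=(l²−L²−A²−y'²−z²)/(2L)=0.0855
  √(A²+B²)=0.2927;  θ1 = -1.4489+1.2742 ≈ -0.1747
φ2=120.0° → target in arm frame (-0.0324, -0.0787)
  e−x'=0.1524;  (l²−L²−(e−x')²−y'²−z²)/2L = 0.0154
  γ=atan2(-0.2905,0.1524)=-1.0876;  ψ=arccos(0.0471)=1.5237;  θ2=γ+ψ≈0.4361
rotate P by −φ3: (-0.0520, 0.0674, -0.2905)
  e−x'=0.1720;  (l²−L²−(e−x')²−y'²−z²)/2L = 0.0037
  γ=atan2(-0.2905,0.1720)=-1.0363;  ψ=arccos(0.0110)=1.5598;  θ3=γ+ψ≈0.5236

θ₁ = -0.1747, θ₂ = 0.4361, θ₃ = 0.5236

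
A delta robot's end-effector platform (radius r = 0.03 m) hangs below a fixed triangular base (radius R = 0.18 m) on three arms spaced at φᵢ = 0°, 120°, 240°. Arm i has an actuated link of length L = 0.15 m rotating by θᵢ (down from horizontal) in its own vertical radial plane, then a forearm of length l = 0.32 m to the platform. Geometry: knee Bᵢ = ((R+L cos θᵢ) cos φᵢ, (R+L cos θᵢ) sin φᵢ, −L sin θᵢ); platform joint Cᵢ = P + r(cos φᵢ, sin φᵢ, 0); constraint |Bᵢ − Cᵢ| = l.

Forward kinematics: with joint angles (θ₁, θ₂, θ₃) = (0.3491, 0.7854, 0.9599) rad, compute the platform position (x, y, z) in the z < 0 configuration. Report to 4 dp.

S1 = (0.2910·cos0.0°, 0.2910·sin0.0°, -0.0513) = (0.2910, 0.0000, -0.0513)
arm 2 at φ=120.0°: ρ2 = 0.2561;  S2 = (-0.1280, 0.2218, -0.1061)
S3 = (0.2360·cos240.0°, 0.2360·sin240.0°, -0.1229) = (-0.1180, -0.2044, -0.1229)
subtract pairs → two planes through P
[-0.8380 0.4435 -0.1095]·P = -0.0105;  [-0.8179 -0.4088 -0.1431]·P = -0.0165
det = 0.7054;  x = 0.0164+-0.1535z,  y = 0.0074+-0.0430z
quadratic in z: (1.0254)z²+(0.1862)z+(-0.0243)=0, √Δ=0.3668 → z ∈ {-0.2697, 0.0880}; z = -0.2697 (taking z<0)
x = 0.0578, y = 0.0190

(0.0578, 0.0190, -0.2697)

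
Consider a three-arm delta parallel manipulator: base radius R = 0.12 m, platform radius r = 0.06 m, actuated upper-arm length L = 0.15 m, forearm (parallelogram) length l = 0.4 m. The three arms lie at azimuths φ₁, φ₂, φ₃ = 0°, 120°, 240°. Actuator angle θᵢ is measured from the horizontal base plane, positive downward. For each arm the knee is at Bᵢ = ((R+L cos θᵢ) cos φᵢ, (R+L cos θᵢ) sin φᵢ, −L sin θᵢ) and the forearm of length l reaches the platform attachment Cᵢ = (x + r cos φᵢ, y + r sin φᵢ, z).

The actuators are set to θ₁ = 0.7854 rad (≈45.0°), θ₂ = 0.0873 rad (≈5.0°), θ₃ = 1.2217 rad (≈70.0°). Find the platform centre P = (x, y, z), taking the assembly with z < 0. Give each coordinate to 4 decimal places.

arm 1 at φ=0.0°: e+L cos θ1 = 0.1661;  centre 1 = (0.1661, 0.0000, -0.1061)
φ2=120.0°: virtual centre (-0.1047, 0.1814, -0.0131), radius l
centre 3 = (0.1113·cos240.0°, 0.1113·sin240.0°, -0.1410) = (-0.0557, -0.0964, -0.1410)
eliminate P² terms by subtracting sphere 1 from 2 and 3
[-0.5416 0.3627 0.1860]·P = 0.0052;  [-0.4434 -0.1928 -0.0698]·P = -0.0066
det = 0.2653;  x = 0.0052+0.0398z,  y = 0.0221+-0.4533z
quadratic in z: (1.2071)z²+(0.1793)z+(-0.1224)=0, √Δ=0.7893 → z ∈ {-0.4012, 0.2527}; z = -0.4012 (taking z<0)
x = -0.0107, y = 0.2040

(-0.0107, 0.2040, -0.4012)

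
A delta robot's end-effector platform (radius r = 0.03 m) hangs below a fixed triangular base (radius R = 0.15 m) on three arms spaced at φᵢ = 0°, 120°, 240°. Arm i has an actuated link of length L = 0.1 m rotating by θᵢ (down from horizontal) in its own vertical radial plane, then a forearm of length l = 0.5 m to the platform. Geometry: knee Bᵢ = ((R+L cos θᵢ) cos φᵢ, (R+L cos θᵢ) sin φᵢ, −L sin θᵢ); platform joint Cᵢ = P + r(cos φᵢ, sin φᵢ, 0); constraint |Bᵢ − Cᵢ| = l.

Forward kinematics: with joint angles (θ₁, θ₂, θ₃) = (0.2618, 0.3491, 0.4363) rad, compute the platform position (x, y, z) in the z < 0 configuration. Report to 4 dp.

φ1=0.0°: virtual centre (0.2166, 0.0000, -0.0259), radius l
arm 2 at φ=120.0°: (R−r)+L cos θ2 = 0.2140;  S2 = (-0.1070, 0.1853, -0.0342)
S3 = (0.2106·cos240.0°, 0.2106·sin240.0°, -0.0423) = (-0.1053, -0.1824, -0.0423)
eliminate P² terms by subtracting sphere 1 from 2 and 3
plane₁₂: -0.6472x+0.3706y+-0.0166z = -0.0006
Cramer: x(z) = 0.0016-0.0384z;  y(z) = 0.0011-0.0221z
quadratic in z: (1.0020)z²+(0.0682)z+(-0.2031)=0, √Δ=0.9048 → z ∈ {-0.4856, 0.4175}; z = -0.4856 (taking z<0)
x = 0.0202, y = 0.0118

(0.0202, 0.0118, -0.4856)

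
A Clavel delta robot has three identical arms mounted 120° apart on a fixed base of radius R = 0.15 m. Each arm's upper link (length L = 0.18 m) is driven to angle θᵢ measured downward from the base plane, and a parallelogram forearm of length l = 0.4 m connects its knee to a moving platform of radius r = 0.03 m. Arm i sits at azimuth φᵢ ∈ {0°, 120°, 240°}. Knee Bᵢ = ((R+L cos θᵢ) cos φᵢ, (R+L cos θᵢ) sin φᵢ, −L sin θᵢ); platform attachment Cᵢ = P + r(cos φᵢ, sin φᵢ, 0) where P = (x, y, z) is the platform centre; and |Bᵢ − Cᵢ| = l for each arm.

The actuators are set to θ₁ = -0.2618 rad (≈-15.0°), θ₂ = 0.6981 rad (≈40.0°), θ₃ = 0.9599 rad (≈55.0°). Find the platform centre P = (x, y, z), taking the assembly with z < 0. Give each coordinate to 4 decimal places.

(0.1577, 0.0415, -0.3272)

φ1=0.0°: virtual centre (0.2939, 0.0000, 0.0466), radius l
O2 = (0.2579·cos120.0°, 0.2579·sin120.0°, -0.1157) = (-0.1289, 0.2233, -0.1157)
φ3=240.0°: virtual centre (-0.1116, -0.1933, -0.1474), radius l
|O₂|²−|O₁|² = -0.0086;  |O₃|²−|O₁|² = -0.0169
linear system: -0.8456x+0.4467y = -0.0086−-0.3246z; -0.8110x+-0.3867y = -0.0169−-0.3881z
Cramer: x(z) = 0.0158-0.4336z;  y(z) = 0.0106-0.0942z
into |P−O₁|² = l²: 1.1969z² + 0.1459z + -0.0804 = 0;  Δ = 0.4063;  z = -0.3272 or 0.2053 → z<0 root = -0.3272
x = 0.1577, y = 0.0415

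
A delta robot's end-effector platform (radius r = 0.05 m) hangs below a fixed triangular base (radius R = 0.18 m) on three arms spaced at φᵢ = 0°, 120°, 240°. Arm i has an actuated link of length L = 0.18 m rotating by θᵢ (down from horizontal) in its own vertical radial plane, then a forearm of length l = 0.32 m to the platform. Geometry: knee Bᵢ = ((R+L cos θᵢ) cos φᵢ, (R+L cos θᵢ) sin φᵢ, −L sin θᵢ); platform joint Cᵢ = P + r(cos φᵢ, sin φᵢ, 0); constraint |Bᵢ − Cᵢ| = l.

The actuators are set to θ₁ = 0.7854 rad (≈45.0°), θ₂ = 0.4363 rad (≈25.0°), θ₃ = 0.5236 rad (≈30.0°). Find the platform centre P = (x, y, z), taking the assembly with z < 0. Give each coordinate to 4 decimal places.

S1 = (0.2573·cos0.0°, 0.2573·sin0.0°, -0.1273) = (0.2573, 0.0000, -0.1273)
φ2=120.0°: virtual centre (-0.1466, 0.2539, -0.0761), radius l
φ3=240.0°: virtual centre (-0.1429, -0.2476, -0.0900), radius l
subtract pairs → two planes through P
[-0.8077 0.5077 0.1024]·P = 0.0093;  [-0.8004 -0.4952 0.0746]·P = 0.0074
det = 0.8064;  x = -0.0104+0.1098z,  y = 0.0018+-0.0270z
into |P−S₁|² = l²: 1.0128z² + 0.1957z + -0.0145 = 0;  Δ = 0.0972;  z = -0.2505 or 0.0573 → z<0 root = -0.2505
x = -0.0379, y = 0.0086

(-0.0379, 0.0086, -0.2505)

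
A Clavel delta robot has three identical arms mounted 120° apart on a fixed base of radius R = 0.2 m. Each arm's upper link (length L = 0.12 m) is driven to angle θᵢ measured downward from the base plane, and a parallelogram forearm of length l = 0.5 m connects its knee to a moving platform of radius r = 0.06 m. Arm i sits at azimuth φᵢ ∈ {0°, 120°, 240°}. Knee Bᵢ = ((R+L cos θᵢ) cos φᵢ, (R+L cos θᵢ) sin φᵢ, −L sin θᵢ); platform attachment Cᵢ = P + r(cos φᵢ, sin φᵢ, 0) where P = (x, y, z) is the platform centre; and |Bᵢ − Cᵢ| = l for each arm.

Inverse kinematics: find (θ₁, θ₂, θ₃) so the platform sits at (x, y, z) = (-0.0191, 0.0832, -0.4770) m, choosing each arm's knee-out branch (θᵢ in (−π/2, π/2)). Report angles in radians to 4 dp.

φ1=0.0° → target in arm frame (-0.0191, 0.0832)
  e−x'=0.1591;  (l²−L²−(e−x')²−y'²−z²)/2L = -0.1007
  θ1 = atan2(B,A) + arccos(C/0.5028) = 0.5235
arm 2 (φ=120.0°): x'=0.0816, y'=-0.0251
  A cos θ + B sin θ = C:  0.0584·cos θ + -0.4770·sin θ = 0.0168
  θ2 = atan2(B,A) + arccos(C/0.4806) = 0.0868
φ3=240.0° → target in arm frame (-0.0625, -0.0581)
  A=0.2025, B=-0.4770, C=(l²−L²−A²−y'²−z²)/(2L)=-0.1513
  √(A²+B²)=0.5182;  θ3 = -1.1693+1.8671 ≈ 0.6978

θ₁ = 0.5235, θ₂ = 0.0868, θ₃ = 0.6978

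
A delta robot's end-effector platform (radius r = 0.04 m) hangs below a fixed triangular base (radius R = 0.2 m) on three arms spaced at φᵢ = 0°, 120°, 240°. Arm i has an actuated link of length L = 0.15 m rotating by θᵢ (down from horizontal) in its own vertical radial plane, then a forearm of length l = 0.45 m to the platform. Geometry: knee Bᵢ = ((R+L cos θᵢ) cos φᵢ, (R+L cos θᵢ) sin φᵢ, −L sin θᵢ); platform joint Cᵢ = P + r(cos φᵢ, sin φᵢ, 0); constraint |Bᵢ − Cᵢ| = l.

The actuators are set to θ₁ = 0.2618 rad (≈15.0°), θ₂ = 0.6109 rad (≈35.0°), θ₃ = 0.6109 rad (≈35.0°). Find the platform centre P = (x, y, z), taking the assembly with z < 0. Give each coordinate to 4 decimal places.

centre 1 = (0.3049·cos0.0°, 0.3049·sin0.0°, -0.0388) = (0.3049, 0.0000, -0.0388)
arm 2 at φ=120.0°: ρ2 = 0.2829;  centre 2 = (-0.1414, 0.2450, -0.0860)
arm 3 at φ=240.0°: ρ3 = 0.2829;  centre 3 = (-0.1414, -0.2450, -0.0860)
|centre ₂|²−|centre ₁|² = -0.0070;  |centre ₃|²−|centre ₁|² = -0.0070
plane₁₂: -0.8926x+0.4899y+-0.0944z = -0.0070
det = 0.8747;  x = 0.0079+-0.1058z,  y = 0.0000+0.0000z
into |P−centre ₁|² = l²: 1.0112z² + 0.1405z + -0.1128 = 0;  Δ = 0.4759;  z = -0.4106 or 0.2717 → z<0 root = -0.4106
x = 0.0513, y = 0.0000

(0.0513, 0.0000, -0.4106)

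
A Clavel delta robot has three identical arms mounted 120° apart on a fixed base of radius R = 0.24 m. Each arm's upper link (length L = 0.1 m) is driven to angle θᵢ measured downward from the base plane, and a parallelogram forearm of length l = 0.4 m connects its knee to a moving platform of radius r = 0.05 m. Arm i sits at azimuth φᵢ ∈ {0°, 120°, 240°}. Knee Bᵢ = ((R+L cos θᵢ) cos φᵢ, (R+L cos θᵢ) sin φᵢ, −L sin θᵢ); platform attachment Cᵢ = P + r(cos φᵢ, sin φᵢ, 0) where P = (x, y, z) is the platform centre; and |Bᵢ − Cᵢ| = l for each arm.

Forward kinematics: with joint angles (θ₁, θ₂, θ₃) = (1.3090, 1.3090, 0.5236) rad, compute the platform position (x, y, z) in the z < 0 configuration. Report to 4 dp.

S1 = (0.2159·cos0.0°, 0.2159·sin0.0°, -0.0966) = (0.2159, 0.0000, -0.0966)
φ2=120.0°: virtual centre (-0.1079, 0.1870, -0.0966), radius l
φ3=240.0°: virtual centre (-0.1383, -0.2395, -0.0500), radius l
subtract pairs → two planes through P
plane₁₂: -0.6476x+0.3739y+0.0000z = 0.0000
Cramer: x(z) = -0.0150+0.0606z;  y(z) = -0.0260+0.1049z
sphere 1 gives Az²+Bz+C=0 with A=1.0147, B=0.1598, C=-0.0967;  B²−4AC=0.4180;  roots -0.3973, 0.2398;  negative root z = -0.3973
x = -0.0391, y = -0.0677

(-0.0391, -0.0677, -0.3973)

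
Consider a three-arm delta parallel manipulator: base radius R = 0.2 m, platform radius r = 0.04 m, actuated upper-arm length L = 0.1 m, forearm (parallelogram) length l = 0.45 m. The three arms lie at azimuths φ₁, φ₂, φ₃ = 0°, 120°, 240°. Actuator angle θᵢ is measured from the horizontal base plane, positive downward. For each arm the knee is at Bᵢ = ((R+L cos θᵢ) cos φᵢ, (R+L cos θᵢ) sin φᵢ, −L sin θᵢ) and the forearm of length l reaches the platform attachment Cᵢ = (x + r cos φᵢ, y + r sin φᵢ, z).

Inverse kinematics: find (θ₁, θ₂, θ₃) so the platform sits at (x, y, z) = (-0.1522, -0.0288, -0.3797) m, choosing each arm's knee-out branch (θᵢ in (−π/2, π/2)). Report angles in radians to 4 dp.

θ₁ = 1.2213, θ₂ = 0.0868, θ₃ = -0.2621

arm 1 (φ=0.0°): x'=-0.1522, y'=-0.0288
  A cos θ + B sin θ = C:  0.3122·cos θ + -0.3797·sin θ = -0.2499
  γ=atan2(-0.3797,0.3122)=-0.8826;  ψ=arccos(-0.5083)=2.1040;  θ1=γ+ψ≈1.2213
φ2=120.0° → target in arm frame (0.0512, 0.1462)
  A cos θ + B sin θ = C:  0.1088·cos θ + -0.3797·sin θ = 0.0755
  γ=atan2(-0.3797,0.1088)=-1.2916;  ψ=arccos(0.1912)=1.3784;  θ2=γ+ψ≈0.0868
φ3=240.0° → target in arm frame (0.1010, -0.1174)
  A cos θ + B sin θ = C:  0.0590·cos θ + -0.3797·sin θ = 0.1553
  γ=atan2(-0.3797,0.0590)=-1.4168;  ψ=arccos(0.4043)=1.1546;  θ3=γ+ψ≈-0.2621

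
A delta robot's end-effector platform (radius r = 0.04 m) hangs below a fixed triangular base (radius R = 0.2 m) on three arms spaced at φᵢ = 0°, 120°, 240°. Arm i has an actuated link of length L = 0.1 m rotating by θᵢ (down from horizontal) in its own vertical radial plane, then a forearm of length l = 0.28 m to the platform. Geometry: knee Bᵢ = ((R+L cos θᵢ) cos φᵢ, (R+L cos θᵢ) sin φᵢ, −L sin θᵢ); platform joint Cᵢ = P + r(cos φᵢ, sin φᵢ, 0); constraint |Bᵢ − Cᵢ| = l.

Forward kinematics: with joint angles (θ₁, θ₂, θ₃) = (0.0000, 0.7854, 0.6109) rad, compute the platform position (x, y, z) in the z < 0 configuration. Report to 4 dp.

(0.0393, -0.0105, -0.1720)

arm 1 at φ=0.0°: ρ1 = 0.2600;  S1 = (0.2600, 0.0000, 0.0000)
arm 2 at φ=120.0°: ρ2 = 0.2307;  S2 = (-0.1154, 0.1998, -0.0707)
φ3=240.0°: virtual centre (-0.1210, -0.2095, -0.0574), radius l
|S₂|²−|S₁|² = -0.0094;  |S₃|²−|S₁|² = -0.0058
[-0.7507 0.3996 -0.1414]·P = -0.0094;  [-0.7619 -0.4190 -0.1147]·P = -0.0058
Cramer: x(z) = 0.0101-0.1698z;  y(z) = -0.0045+0.0349z
into |P−S₁|² = l²: 1.0300z² + 0.0845z + -0.0159 = 0;  Δ = 0.0727;  z = -0.1720 or 0.0899 → z<0 root = -0.1720
x = 0.0393, y = -0.0105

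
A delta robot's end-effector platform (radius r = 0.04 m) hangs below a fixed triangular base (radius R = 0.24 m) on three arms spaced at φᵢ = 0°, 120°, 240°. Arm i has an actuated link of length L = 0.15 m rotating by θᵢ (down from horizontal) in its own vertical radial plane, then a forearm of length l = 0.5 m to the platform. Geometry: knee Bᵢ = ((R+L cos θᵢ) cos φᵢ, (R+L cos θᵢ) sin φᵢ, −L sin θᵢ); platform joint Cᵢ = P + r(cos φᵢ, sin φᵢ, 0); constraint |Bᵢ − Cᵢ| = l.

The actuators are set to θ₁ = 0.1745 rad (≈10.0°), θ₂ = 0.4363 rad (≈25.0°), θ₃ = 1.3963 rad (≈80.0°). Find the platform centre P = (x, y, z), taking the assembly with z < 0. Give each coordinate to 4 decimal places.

φ1=0.0°: virtual centre (0.3477, 0.0000, -0.0260), radius l
S2 = (0.3359·cos120.0°, 0.3359·sin120.0°, -0.0634) = (-0.1680, 0.2909, -0.0634)
φ3=240.0°: virtual centre (-0.1130, -0.1958, -0.1477), radius l
eliminate P² terms by subtracting sphere 1 from 2 and 3
plane₁₂: -1.0314x+0.5819y+-0.0747z = -0.0047
det = 0.9400;  x = 0.0321+-0.1818z,  y = 0.0488+-0.1938z
into |P−S₁|² = l²: 1.0706z² + 0.1479z + -0.1473 = 0;  Δ = 0.6527;  z = -0.4464 or 0.3082 → z<0 root = -0.4464
x = 0.1132, y = 0.1353

(0.1132, 0.1353, -0.4464)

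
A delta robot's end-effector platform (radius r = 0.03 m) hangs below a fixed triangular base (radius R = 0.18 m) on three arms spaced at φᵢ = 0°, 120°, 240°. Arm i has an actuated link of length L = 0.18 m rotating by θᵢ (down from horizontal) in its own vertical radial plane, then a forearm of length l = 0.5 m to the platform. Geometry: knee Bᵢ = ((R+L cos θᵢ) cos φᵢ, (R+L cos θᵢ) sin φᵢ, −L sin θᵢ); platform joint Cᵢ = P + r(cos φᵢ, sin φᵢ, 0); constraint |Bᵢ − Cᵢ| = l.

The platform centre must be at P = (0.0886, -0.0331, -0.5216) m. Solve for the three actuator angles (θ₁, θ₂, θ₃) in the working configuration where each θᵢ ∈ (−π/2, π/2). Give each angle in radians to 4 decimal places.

arm 1 (φ=0.0°): x'=0.0886, y'=-0.0331
  A=0.0614, B=-0.5216, C=(l²−L²−A²−y'²−z²)/(2L)=-0.1648
  θ1 = atan2(B,A) + arccos(C/0.5252) = 0.4364
φ2=120.0° → target in arm frame (-0.0730, -0.0602)
  e−x'=0.2230;  (l²−L²−(e−x')²−y'²−z²)/2L = -0.2994
  θ2 = atan2(B,A) + arccos(C/0.5673) = 0.9601
φ3=240.0° → target in arm frame (-0.0156, 0.0933)
  e−x'=0.1656;  (l²−L²−(e−x')²−y'²−z²)/2L = -0.2517
  γ=atan2(-0.5216,0.1656)=-1.2633;  ψ=arccos(-0.4599)=2.0486;  θ3=γ+ψ≈0.7853

θ₁ = 0.4364, θ₂ = 0.9601, θ₃ = 0.7853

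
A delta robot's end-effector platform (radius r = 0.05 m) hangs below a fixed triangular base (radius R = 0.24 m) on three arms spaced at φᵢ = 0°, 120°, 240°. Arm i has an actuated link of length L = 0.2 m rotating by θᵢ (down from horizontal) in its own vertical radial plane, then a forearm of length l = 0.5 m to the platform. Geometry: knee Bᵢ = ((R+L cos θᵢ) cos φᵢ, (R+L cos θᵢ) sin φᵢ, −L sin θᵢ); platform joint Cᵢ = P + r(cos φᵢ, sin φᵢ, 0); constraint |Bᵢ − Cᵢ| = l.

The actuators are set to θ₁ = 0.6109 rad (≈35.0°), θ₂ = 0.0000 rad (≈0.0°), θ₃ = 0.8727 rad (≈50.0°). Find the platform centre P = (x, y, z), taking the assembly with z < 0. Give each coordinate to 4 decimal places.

(-0.0229, 0.1253, -0.4186)

φ1=0.0°: virtual centre (0.3538, 0.0000, -0.1147), radius l
φ2=120.0°: virtual centre (-0.1950, 0.3377, 0.0000), radius l
arm 3 at φ=240.0°: (R−r)+L cos θ3 = 0.3186;  O3 = (-0.1593, -0.2759, -0.1532)
eliminate P² terms by subtracting sphere 1 from 2 and 3
plane₁₂: -1.0977x+0.6755y+0.2294z = 0.0137
det = 1.2988;  x = 0.0011+0.0574z,  y = 0.0222+-0.2463z
sphere 1 gives Az²+Bz+C=0 with A=1.0640, B=0.1780, C=-0.1120;  B²−4AC=0.5081;  roots -0.4186, 0.2513;  negative root z = -0.4186
x = -0.0229, y = 0.1253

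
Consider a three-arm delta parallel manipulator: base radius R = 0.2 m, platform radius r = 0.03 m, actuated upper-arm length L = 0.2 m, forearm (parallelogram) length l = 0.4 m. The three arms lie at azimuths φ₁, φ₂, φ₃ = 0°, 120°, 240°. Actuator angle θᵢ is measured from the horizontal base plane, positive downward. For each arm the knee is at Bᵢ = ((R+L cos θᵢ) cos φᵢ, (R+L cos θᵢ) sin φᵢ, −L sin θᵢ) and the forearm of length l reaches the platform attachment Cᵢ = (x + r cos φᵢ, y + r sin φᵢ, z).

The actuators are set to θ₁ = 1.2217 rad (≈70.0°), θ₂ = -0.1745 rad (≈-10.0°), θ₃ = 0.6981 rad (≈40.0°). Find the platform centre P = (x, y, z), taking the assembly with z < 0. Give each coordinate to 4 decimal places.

O1 = (0.2384·cos0.0°, 0.2384·sin0.0°, -0.1879) = (0.2384, 0.0000, -0.1879)
arm 2 at φ=120.0°: (R−r)+L cos θ2 = 0.3670;  O2 = (-0.1835, 0.3178, 0.0347)
φ3=240.0°: virtual centre (-0.1616, -0.2799, -0.1286), radius l
eliminate P² terms by subtracting sphere 1 from 2 and 3
linear system: -0.8438x+0.6356y = 0.0437−0.4453z; -0.8000x+-0.5598y = 0.0288−0.1188z
Cramer: x(z) = -0.0436+0.3311z;  y(z) = 0.0108-0.2611z
sphere 1 gives Az²+Bz+C=0 with A=1.1778, B=0.1834, C=-0.0450;  B²−4AC=0.2457;  roots -0.2883, 0.1326;  negative root z = -0.2883
x = -0.1391, y = 0.0861

(-0.1391, 0.0861, -0.2883)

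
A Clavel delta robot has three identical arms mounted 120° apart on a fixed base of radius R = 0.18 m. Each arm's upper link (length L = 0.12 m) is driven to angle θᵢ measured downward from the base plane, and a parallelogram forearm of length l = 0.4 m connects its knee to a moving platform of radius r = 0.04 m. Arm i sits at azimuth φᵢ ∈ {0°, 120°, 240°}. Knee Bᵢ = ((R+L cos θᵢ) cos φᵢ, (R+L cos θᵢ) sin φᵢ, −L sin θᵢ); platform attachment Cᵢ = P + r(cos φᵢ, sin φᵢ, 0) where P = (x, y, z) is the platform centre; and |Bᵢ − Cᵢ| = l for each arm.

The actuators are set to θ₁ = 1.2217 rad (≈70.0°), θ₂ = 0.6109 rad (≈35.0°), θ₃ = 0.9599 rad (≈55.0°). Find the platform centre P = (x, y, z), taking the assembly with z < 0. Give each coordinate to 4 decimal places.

arm 1 at φ=0.0°: e+L cos θ1 = 0.1810;  O1 = (0.1810, 0.0000, -0.1128)
arm 2 at φ=120.0°: e+L cos θ2 = 0.2383;  O2 = (-0.1191, 0.2064, -0.0688)
O3 = (0.2088·cos240.0°, 0.2088·sin240.0°, -0.0983) = (-0.1044, -0.1809, -0.0983)
eliminate P² terms by subtracting sphere 1 from 2 and 3
[-0.6004 0.4127 0.0879]·P = 0.0160;  [-0.5709 -0.3617 0.0289]·P = 0.0078
det = 0.4528;  x = -0.0199+0.0966z,  y = 0.0099+-0.0724z
sphere 1 gives Az²+Bz+C=0 with A=1.0146, B=0.1853, C=-0.1068;  B²−4AC=0.4678;  roots -0.4284, 0.2458;  negative root z = -0.4284
x = -0.0613, y = 0.0409

(-0.0613, 0.0409, -0.4284)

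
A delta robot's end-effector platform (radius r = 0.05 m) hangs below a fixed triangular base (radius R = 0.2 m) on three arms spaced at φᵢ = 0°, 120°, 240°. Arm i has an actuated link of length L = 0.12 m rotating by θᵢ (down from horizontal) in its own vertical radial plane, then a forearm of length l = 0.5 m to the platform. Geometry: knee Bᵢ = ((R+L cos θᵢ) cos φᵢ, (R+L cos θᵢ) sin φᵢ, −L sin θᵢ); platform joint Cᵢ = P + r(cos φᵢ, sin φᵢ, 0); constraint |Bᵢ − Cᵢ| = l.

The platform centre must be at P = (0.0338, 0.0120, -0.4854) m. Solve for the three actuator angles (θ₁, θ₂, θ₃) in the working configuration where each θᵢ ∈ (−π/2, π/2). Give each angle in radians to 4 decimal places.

θ₁ = 0.3492, θ₂ = 0.5239, θ₃ = 0.6111

arm 1 (φ=0.0°): x'=0.0338, y'=0.0120
  A=0.1162, B=-0.4854, C=(l²−L²−A²−y'²−z²)/(2L)=-0.0569
  γ=atan2(-0.4854,0.1162)=-1.3358;  ψ=arccos(-0.1140)=1.6851;  θ1=γ+ψ≈0.3492
rotate P by −φ2: (-0.0065, -0.0353, -0.4854)
  A cos θ + B sin θ = C:  0.1565·cos θ + -0.4854·sin θ = -0.1073
  θ2 = atan2(B,A) + arccos(C/0.5100) = 0.5239
arm 3 (φ=240.0°): x'=-0.0273, y'=0.0233
  e−x'=0.1773;  (l²−L²−(e−x')²−y'²−z²)/2L = -0.1333
  θ3 = atan2(B,A) + arccos(C/0.5168) = 0.6111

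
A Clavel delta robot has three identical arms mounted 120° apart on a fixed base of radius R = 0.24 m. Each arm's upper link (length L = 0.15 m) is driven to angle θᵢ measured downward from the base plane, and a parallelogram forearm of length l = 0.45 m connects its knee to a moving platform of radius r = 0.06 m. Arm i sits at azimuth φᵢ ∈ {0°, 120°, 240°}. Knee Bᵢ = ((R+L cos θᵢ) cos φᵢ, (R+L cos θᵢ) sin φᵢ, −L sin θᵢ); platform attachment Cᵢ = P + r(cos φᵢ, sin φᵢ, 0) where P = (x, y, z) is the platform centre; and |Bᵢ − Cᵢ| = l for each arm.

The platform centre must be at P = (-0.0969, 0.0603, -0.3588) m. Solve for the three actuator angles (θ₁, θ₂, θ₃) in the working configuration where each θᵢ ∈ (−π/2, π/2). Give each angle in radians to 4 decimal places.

φ1=0.0° → target in arm frame (-0.0969, 0.0603)
  A cos θ + B sin θ = C:  0.2769·cos θ + -0.3588·sin θ = -0.0968
  θ1 = atan2(B,A) + arccos(C/0.4532) = 0.8726
arm 2 (φ=120.0°): x'=0.1007, y'=0.0538
  A cos θ + B sin θ = C:  0.0793·cos θ + -0.3588·sin θ = 0.1403
  γ=atan2(-0.3588,0.0793)=-1.3532;  ψ=arccos(0.3817)=1.1792;  θ2=γ+ψ≈-0.1740
rotate P by −φ3: (-0.0038, -0.1141, -0.3588)
  A=0.1838, B=-0.3588, C=(l²−L²−A²−y'²−z²)/(2L)=0.0149
  γ=atan2(-0.3588,0.1838)=-1.0974;  ψ=arccos(0.0370)=1.5338;  θ3=γ+ψ≈0.4363

θ₁ = 0.8726, θ₂ = -0.1740, θ₃ = 0.4363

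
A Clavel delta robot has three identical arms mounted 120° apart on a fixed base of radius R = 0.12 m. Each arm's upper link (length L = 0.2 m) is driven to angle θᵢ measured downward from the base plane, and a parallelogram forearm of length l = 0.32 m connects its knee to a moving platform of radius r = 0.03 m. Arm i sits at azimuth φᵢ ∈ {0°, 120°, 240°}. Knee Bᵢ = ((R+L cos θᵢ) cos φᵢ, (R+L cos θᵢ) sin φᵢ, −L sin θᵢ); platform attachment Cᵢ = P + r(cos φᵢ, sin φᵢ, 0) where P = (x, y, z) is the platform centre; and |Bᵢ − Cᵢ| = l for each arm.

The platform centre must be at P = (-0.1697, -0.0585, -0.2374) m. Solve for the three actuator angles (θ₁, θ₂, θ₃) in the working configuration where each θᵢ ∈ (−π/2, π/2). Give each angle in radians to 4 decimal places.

θ₁ = 1.3089, θ₂ = 0.5234, θ₃ = -0.0870

arm 1 (φ=0.0°): x'=-0.1697, y'=-0.0585
  A cos θ + B sin θ = C:  0.2597·cos θ + -0.2374·sin θ = -0.1621
  √(A²+B²)=0.3519;  θ1 = -0.7406+2.0495 ≈ 1.3089
arm 2 (φ=120.0°): x'=0.0342, y'=0.1762
  A cos θ + B sin θ = C:  0.0558·cos θ + -0.2374·sin θ = -0.0703
  θ2 = atan2(B,A) + arccos(C/0.2439) = 0.5234
rotate P by −φ3: (0.1355, -0.1177, -0.2374)
  A=-0.0455, B=-0.2374, C=(l²−L²−A²−y'²−z²)/(2L)=-0.0247
  θ3 = atan2(B,A) + arccos(C/0.2417) = -0.0870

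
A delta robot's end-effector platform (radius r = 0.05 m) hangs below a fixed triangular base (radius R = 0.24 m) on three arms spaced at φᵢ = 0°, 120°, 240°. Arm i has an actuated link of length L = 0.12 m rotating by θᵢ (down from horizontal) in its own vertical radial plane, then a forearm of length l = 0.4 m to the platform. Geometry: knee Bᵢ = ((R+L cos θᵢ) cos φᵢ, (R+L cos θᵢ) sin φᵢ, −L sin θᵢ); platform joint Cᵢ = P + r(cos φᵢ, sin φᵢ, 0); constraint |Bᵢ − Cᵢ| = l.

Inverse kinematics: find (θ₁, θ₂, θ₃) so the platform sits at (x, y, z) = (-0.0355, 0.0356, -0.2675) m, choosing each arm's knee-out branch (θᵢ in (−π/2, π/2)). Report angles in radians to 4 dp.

θ₁ = 0.4362, θ₂ = -0.3496, θ₃ = 0.2620

φ1=0.0° → target in arm frame (-0.0355, 0.0356)
  A cos θ + B sin θ = C:  0.2255·cos θ + -0.2675·sin θ = 0.0914
  γ=atan2(-0.2675,0.2255)=-0.8704;  ψ=arccos(0.2611)=1.3066;  θ1=γ+ψ≈0.4362
arm 2 (φ=120.0°): x'=0.0486, y'=0.0129
  A=0.1414, B=-0.2675, C=(l²−L²−A²−y'²−z²)/(2L)=0.2245
  √(A²+B²)=0.3026;  θ2 = -1.0845+0.7349 ≈ -0.3496
arm 3 (φ=240.0°): x'=-0.0131, y'=-0.0485
  A cos θ + B sin θ = C:  0.2031·cos θ + -0.2675·sin θ = 0.1269
  √(A²+B²)=0.3359;  θ3 = -0.9214+1.1835 ≈ 0.2620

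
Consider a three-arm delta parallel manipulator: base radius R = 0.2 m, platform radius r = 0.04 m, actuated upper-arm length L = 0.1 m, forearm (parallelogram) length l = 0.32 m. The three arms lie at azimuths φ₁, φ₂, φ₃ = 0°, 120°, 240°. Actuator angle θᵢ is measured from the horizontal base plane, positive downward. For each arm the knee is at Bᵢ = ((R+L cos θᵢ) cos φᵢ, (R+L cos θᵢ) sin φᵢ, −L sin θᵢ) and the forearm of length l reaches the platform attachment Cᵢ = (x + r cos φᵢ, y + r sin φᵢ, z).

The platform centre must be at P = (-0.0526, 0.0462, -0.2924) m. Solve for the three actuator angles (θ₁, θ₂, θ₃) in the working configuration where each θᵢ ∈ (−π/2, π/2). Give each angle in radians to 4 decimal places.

rotate P by −φ1: (-0.0526, 0.0462, -0.2924)
  A cos θ + B sin θ = C:  0.2126·cos θ + -0.2924·sin θ = -0.2022
  θ1 = atan2(B,A) + arccos(C/0.3615) = 1.2221
φ2=120.0° → target in arm frame (0.0663, 0.0225)
  e−x'=0.0937;  (l²−L²−(e−x')²−y'²−z²)/2L = -0.0119
  √(A²+B²)=0.3070;  θ2 = -1.2607+1.6096 ≈ 0.3488
φ3=240.0° → target in arm frame (-0.0137, -0.0687)
  e−x'=0.1737;  (l²−L²−(e−x')²−y'²−z²)/2L = -0.1399
  θ3 = atan2(B,A) + arccos(C/0.3401) = 0.9601

θ₁ = 1.2221, θ₂ = 0.3488, θ₃ = 0.9601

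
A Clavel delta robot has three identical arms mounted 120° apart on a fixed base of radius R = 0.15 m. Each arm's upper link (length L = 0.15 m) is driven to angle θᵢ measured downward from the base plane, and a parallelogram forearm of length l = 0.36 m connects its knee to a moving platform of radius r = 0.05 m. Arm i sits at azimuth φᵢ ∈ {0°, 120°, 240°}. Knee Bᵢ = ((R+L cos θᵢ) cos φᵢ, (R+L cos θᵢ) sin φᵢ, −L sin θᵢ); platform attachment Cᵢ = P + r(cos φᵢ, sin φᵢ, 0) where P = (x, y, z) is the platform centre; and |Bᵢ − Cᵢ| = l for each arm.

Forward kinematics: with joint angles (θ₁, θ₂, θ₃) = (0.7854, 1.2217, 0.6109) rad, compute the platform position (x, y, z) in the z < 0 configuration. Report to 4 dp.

arm 1 at φ=0.0°: (R−r)+L cos θ1 = 0.2061;  S1 = (0.2061, 0.0000, -0.1061)
φ2=120.0°: virtual centre (-0.0757, 0.1310, -0.1410), radius l
S3 = (0.2229·cos240.0°, 0.2229·sin240.0°, -0.0860) = (-0.1114, -0.1930, -0.0860)
eliminate P² terms by subtracting sphere 1 from 2 and 3
[-0.5634 0.2621 -0.0698]·P = -0.0110;  [-0.6350 -0.3860 0.0401]·P = 0.0034
det = 0.3839;  x = 0.0087+-0.0428z,  y = -0.0230+0.1742z
quadratic in z: (1.0322)z²+(0.2210)z+(-0.0789)=0, √Δ=0.6119 → z ∈ {-0.4035, 0.1894}; z = -0.4035 (taking z<0)
x = 0.0260, y = -0.0933

(0.0260, -0.0933, -0.4035)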